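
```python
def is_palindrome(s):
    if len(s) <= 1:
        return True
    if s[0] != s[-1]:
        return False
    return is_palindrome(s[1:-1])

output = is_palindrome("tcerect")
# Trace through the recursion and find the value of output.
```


is_palindrome("tcerect")
"tcerect": s[0]='t' == s[-1]='t' -> is_palindrome("cerec")
"cerec": s[0]='c' == s[-1]='c' -> is_palindrome("ere")
"ere": s[0]='e' == s[-1]='e' -> is_palindrome("r")
"r": len <= 1 -> True
= True


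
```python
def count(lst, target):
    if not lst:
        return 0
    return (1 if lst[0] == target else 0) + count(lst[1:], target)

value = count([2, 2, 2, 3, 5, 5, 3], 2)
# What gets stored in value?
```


count([2, 2, 2, 3, 5, 5, 3], 2)
lst[0]=2 == 2: 1 + count([2, 2, 3, 5, 5, 3], 2)
lst[0]=2 == 2: 1 + count([2, 3, 5, 5, 3], 2)
lst[0]=2 == 2: 1 + count([3, 5, 5, 3], 2)
lst[0]=3 != 2: 0 + count([5, 5, 3], 2)
lst[0]=5 != 2: 0 + count([5, 3], 2)
lst[0]=5 != 2: 0 + count([3], 2)
lst[0]=3 != 2: 0 + count([], 2)
= 3


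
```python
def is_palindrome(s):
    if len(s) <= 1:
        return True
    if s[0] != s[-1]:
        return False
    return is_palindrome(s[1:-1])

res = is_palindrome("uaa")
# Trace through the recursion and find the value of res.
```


is_palindrome("uaa")
"uaa": s[0]='u' != s[-1]='a' -> False
= False


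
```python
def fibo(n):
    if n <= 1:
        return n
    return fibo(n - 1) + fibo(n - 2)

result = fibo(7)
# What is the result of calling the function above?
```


fibo(7)
= fibo(6) + fibo(5)
= (fibo(5) + fibo(4)) + fibo(5)
Computing bottom-up: fibo(0)=0, fibo(1)=1, fibo(2)=1, fibo(3)=2, fibo(4)=3, fibo(5)=5, fibo(6)=8, fibo(7)=13
= 13


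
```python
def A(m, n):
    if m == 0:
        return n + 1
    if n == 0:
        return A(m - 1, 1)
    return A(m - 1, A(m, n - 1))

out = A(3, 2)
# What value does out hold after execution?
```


A(3, 2)
= A(2, A(3, 1))
First compute A(3, 1) = 13
= A(2, 13)
= 29


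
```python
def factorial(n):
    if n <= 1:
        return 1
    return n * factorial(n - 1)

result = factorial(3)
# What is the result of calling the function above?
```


factorial(3)
= 3 * factorial(2)
= 3 * 2 * factorial(1)
= 3 * 2 * 1
= 6


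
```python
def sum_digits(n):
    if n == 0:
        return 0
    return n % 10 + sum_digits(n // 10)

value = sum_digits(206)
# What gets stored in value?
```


sum_digits(206)
= 6 + sum_digits(20)
= 6 + 0 + sum_digits(2)
= 6 + 0 + 2 + sum_digits(0)
= 6 + 0 + 2 + 0
= 8


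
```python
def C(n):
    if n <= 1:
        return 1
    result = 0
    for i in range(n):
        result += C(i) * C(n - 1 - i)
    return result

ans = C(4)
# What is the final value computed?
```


C(4)
= sum of C(i) * C(4-1-i) for i in 0..3
First compute sub-values bottom-up:
  C(0) = 1, C(1) = 1
  C(2) = 1*1 + 1*1 = 2
  C(3) = 1*2 + 1*1 + 2*1 = 5
Now C(4):
  C(0)*C(3) = 1*5 = 5
  C(1)*C(2) = 1*2 = 2
  C(2)*C(1) = 2*1 = 2
  C(3)*C(0) = 5*1 = 5
= 5 + 2 + 2 + 5
= 14


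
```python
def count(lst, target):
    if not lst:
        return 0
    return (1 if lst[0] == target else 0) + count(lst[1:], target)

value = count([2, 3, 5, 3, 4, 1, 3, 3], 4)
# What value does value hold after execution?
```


count([2, 3, 5, 3, 4, 1, 3, 3], 4)
lst[0]=2 != 4: 0 + count([3, 5, 3, 4, 1, 3, 3], 4)
lst[0]=3 != 4: 0 + count([5, 3, 4, 1, 3, 3], 4)
lst[0]=5 != 4: 0 + count([3, 4, 1, 3, 3], 4)
lst[0]=3 != 4: 0 + count([4, 1, 3, 3], 4)
lst[0]=4 == 4: 1 + count([1, 3, 3], 4)
lst[0]=1 != 4: 0 + count([3, 3], 4)
lst[0]=3 != 4: 0 + count([3], 4)
lst[0]=3 != 4: 0 + count([], 4)
= 1


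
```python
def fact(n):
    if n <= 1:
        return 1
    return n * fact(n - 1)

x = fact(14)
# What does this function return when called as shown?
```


fact(14)
= 14 * fact(13)
= 14 * 13 * fact(12)
= 14 * 13 * 12 * fact(11)
= 14 * 13 * 12 * 11 * fact(10)
= 14 * 13 * 12 * 11 * 10 * fact(9)
= 14 * 13 * 12 * 11 * 10 * 9 * fact(8)
= 14 * 13 * 12 * 11 * 10 * 9 * 8 * fact(7)
= 14 * 13 * 12 * 11 * 10 * 9 * 8 * 7 * fact(6)
= 14 * 13 * 12 * 11 * 10 * 9 * 8 * 7 * 6 * fact(5)
= 14 * 13 * 12 * 11 * 10 * 9 * 8 * 7 * 6 * 5 * fact(4)
= 14 * 13 * 12 * 11 * 10 * 9 * 8 * 7 * 6 * 5 * 4 * fact(3)
= 14 * 13 * 12 * 11 * 10 * 9 * 8 * 7 * 6 * 5 * 4 * 3 * fact(2)
= 14 * 13 * 12 * 11 * 10 * 9 * 8 * 7 * 6 * 5 * 4 * 3 * 2 * fact(1)
= 14 * 13 * 12 * 11 * 10 * 9 * 8 * 7 * 6 * 5 * 4 * 3 * 2 * 1
= 87178291200


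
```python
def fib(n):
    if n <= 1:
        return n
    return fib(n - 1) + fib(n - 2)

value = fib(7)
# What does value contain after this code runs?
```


fib(7)
= fib(6) + fib(5)
= (fib(5) + fib(4)) + fib(5)
Computing bottom-up: fib(0)=0, fib(1)=1, fib(2)=1, fib(3)=2, fib(4)=3, fib(5)=5, fib(6)=8, fib(7)=13
= 13


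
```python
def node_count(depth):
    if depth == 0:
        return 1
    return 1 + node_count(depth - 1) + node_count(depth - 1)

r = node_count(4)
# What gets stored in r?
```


node_count(4)
= 1 + node_count(3) + node_count(3)
= 1 + 2 * node_count(3)
node_count(k) = 2^(k+1) - 1
node_count(0) = 1
node_count(1) = 3
node_count(2) = 7
node_count(3) = 15
node_count(4) = 31
node_count(4) = 2^5 - 1 = 31


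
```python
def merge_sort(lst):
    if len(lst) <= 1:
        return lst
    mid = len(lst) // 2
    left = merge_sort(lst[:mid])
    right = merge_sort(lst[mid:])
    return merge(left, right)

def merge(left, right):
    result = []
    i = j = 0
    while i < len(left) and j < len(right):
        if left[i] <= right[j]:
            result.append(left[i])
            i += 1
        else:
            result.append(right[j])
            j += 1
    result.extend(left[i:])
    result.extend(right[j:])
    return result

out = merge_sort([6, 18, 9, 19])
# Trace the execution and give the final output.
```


merge_sort([6, 18, 9, 19])
Split into [6, 18] and [9, 19]
Left sorted: [6, 18]
Right sorted: [9, 19]
Merge [6, 18] and [9, 19]
= [6, 9, 18, 19]


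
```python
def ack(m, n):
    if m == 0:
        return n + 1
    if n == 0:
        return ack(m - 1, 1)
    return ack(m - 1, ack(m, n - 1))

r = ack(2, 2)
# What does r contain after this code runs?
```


ack(2, 2)
= ack(1, ack(2, 1))
First compute ack(2, 1) = 5
= ack(1, 5)
= 7


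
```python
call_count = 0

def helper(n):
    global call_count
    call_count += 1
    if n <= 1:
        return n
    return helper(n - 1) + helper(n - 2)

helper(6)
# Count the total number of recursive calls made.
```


helper(6) calls helper(5) and helper(4); each non-base call branches into two more.
Let C(k) = total number of calls made by helper(k), including the call to helper(k) itself.
Base cases: C(0) = 1, C(1) = 1
Recurrence: C(k) = 1 + C(k-1) + C(k-2)
  C(2) = 1 + C(1) + C(0) = 1 + 1 + 1 = 3
  C(3) = 1 + C(2) + C(1) = 1 + 3 + 1 = 5
  C(4) = 1 + C(3) + C(2) = 1 + 5 + 3 = 9
  C(5) = 1 + C(4) + C(3) = 1 + 9 + 5 = 15
  C(6) = 1 + C(5) + C(4) = 1 + 15 + 9 = 25
Total calls = C(6) = 25


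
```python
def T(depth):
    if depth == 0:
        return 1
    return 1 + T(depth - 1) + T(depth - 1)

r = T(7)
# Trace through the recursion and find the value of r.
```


T(7)
= 1 + T(6) + T(6)
= 1 + 2 * T(6)
T(k) = 2^(k+1) - 1
T(0) = 1
T(1) = 3
T(2) = 7
T(3) = 15
T(4) = 31
T(7) = 2^8 - 1 = 255


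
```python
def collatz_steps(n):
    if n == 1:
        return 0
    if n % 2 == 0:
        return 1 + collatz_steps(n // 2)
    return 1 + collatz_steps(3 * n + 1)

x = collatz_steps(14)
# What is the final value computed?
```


collatz_steps(14)
14 is even -> collatz_steps(7)
7 is odd -> 3*7+1 = 22 -> collatz_steps(22)
22 is even -> collatz_steps(11)
11 is odd -> 3*11+1 = 34 -> collatz_steps(34)
34 is even -> collatz_steps(17)
17 is odd -> 3*17+1 = 52 -> collatz_steps(52)
52 is even -> collatz_steps(26)
26 is even -> collatz_steps(13)
13 is odd -> 3*13+1 = 40 -> collatz_steps(40)
40 is even -> collatz_steps(20)
20 is even -> collatz_steps(10)
10 is even -> collatz_steps(5)
5 is odd -> 3*5+1 = 16 -> collatz_steps(16)
16 is even -> collatz_steps(8)
8 is even -> collatz_steps(4)
4 is even -> collatz_steps(2)
2 is even -> collatz_steps(1)
Reached 1 after 17 steps
= 17


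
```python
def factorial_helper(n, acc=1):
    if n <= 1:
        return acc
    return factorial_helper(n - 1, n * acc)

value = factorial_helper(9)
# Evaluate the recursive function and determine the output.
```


factorial_helper(9, 1)
= factorial_helper(8, 9 * 1) = factorial_helper(8, 9)
= factorial_helper(7, 8 * 9) = factorial_helper(7, 72)
= factorial_helper(6, 7 * 72) = factorial_helper(6, 504)
= factorial_helper(5, 6 * 504) = factorial_helper(5, 3024)
= factorial_helper(4, 5 * 3024) = factorial_helper(4, 15120)
= factorial_helper(3, 4 * 15120) = factorial_helper(3, 60480)
= factorial_helper(2, 3 * 60480) = factorial_helper(2, 181440)
= factorial_helper(1, 2 * 181440) = factorial_helper(1, 362880)
n <= 1, return acc = 362880


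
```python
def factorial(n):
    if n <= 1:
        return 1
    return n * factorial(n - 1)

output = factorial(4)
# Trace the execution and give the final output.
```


factorial(4)
= 4 * factorial(3)
= 4 * 3 * factorial(2)
= 4 * 3 * 2 * factorial(1)
= 4 * 3 * 2 * 1
= 24


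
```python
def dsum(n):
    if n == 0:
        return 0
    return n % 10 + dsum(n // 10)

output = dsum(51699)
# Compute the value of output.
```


dsum(51699)
= 9 + dsum(5169)
= 9 + 9 + dsum(516)
= 9 + 9 + 6 + dsum(51)
= 9 + 9 + 6 + 1 + dsum(5)
= 9 + 9 + 6 + 1 + 5 + dsum(0)
= 9 + 9 + 6 + 1 + 5 + 0
= 30


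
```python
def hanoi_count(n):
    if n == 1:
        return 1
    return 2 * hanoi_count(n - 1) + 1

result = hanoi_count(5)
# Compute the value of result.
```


hanoi_count(5)
= 2 * hanoi_count(4) + 1
= 2 * (2 * hanoi_count(3) + 1) + 1
= 2 * (2 * (2 * hanoi_count(2) + 1) + 1) + 1
= 2 * (2 * (2 * (2 * hanoi_count(1) + 1) + 1) + 1) + 1
Now compute bottom-up:
hanoi_count(1) = 1
hanoi_count(2) = 2 * 1 + 1 = 3
hanoi_count(3) = 2 * 3 + 1 = 7
hanoi_count(4) = 2 * 7 + 1 = 15
hanoi_count(5) = 2 * 15 + 1 = 31
= 31


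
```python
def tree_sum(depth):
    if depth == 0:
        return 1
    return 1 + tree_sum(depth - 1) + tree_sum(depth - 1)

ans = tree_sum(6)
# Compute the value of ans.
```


tree_sum(6)
= 1 + tree_sum(5) + tree_sum(5)
= 1 + 2 * tree_sum(5)
tree_sum(k) = 2^(k+1) - 1
tree_sum(0) = 1
tree_sum(1) = 3
tree_sum(2) = 7
tree_sum(3) = 15
tree_sum(4) = 31
tree_sum(6) = 2^7 - 1 = 127


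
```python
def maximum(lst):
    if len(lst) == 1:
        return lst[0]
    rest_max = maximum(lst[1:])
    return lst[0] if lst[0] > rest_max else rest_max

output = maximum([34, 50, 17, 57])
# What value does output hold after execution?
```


maximum([34, 50, 17, 57])
= compare 34 with maximum([50, 17, 57])
= compare 50 with maximum([17, 57])
= compare 17 with maximum([57])
Base: maximum([57]) = 57
compare 17 with 57: max = 57
compare 50 with 57: max = 57
compare 34 with 57: max = 57
= 57


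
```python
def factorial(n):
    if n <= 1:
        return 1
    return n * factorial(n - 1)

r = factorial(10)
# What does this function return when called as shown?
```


factorial(10)
= 10 * factorial(9)
= 10 * 9 * factorial(8)
= 10 * 9 * 8 * factorial(7)
= 10 * 9 * 8 * 7 * factorial(6)
= 10 * 9 * 8 * 7 * 6 * factorial(5)
= 10 * 9 * 8 * 7 * 6 * 5 * factorial(4)
= 10 * 9 * 8 * 7 * 6 * 5 * 4 * factorial(3)
= 10 * 9 * 8 * 7 * 6 * 5 * 4 * 3 * factorial(2)
= 10 * 9 * 8 * 7 * 6 * 5 * 4 * 3 * 2 * factorial(1)
= 10 * 9 * 8 * 7 * 6 * 5 * 4 * 3 * 2 * 1
= 3628800


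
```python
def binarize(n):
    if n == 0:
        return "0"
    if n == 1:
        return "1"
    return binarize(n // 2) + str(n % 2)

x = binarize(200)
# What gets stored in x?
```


binarize(200)
= binarize(100) + "0"
= binarize(50) + "0" + "0"
= binarize(25) + "0" + "0" + "0"
= binarize(12) + "1" + "0" + "0" + "0"
= binarize(6) + "0" + "1" + "0" + "0" + "0"
= binarize(3) + "0" + "0" + "1" + "0" + "0" + "0"
= binarize(1) + "1" + "0" + "0" + "1" + "0" + "0" + "0"
= "1" + "1" + "0" + "0" + "1" + "0" + "0" + "0"
= "11001000"


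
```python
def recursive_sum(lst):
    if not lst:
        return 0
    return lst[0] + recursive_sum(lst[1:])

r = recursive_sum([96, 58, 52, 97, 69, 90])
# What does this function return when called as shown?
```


recursive_sum([96, 58, 52, 97, 69, 90])
= 96 + recursive_sum([58, 52, 97, 69, 90])
= 96 + 58 + recursive_sum([52, 97, 69, 90])
= 96 + 58 + 52 + recursive_sum([97, 69, 90])
= 96 + 58 + 52 + 97 + recursive_sum([69, 90])
= 96 + 58 + 52 + 97 + 69 + recursive_sum([90])
= 96 + 58 + 52 + 97 + 69 + 90 + recursive_sum([])
= 96 + 58 + 52 + 97 + 69 + 90 + 0
= 462


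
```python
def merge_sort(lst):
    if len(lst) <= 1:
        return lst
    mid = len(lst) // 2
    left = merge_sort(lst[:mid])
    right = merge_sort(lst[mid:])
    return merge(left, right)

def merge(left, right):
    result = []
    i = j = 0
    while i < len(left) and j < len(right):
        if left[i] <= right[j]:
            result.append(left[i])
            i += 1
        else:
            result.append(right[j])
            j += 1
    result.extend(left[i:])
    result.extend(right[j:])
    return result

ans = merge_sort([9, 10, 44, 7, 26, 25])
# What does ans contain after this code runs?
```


merge_sort([9, 10, 44, 7, 26, 25])
Split into [9, 10, 44] and [7, 26, 25]
Left sorted: [9, 10, 44]
Right sorted: [7, 25, 26]
Merge [9, 10, 44] and [7, 25, 26]
= [7, 9, 10, 25, 26, 44]


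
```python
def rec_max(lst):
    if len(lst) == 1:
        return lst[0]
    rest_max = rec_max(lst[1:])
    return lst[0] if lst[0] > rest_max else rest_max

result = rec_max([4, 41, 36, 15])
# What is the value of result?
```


rec_max([4, 41, 36, 15])
= compare 4 with rec_max([41, 36, 15])
= compare 41 with rec_max([36, 15])
= compare 36 with rec_max([15])
Base: rec_max([15]) = 15
compare 36 with 15: max = 36
compare 41 with 36: max = 41
compare 4 with 41: max = 41
= 41


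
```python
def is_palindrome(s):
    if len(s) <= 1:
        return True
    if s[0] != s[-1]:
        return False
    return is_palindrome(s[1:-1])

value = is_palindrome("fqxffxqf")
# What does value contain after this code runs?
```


is_palindrome("fqxffxqf")
"fqxffxqf": s[0]='f' == s[-1]='f' -> is_palindrome("qxffxq")
"qxffxq": s[0]='q' == s[-1]='q' -> is_palindrome("xffx")
"xffx": s[0]='x' == s[-1]='x' -> is_palindrome("ff")
"ff": s[0]='f' == s[-1]='f' -> is_palindrome("")
"": len <= 1 -> True
= True


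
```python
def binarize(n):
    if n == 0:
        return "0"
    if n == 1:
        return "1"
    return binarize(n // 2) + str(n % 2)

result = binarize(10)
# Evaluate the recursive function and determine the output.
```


binarize(10)
= binarize(5) + "0"
= binarize(2) + "1" + "0"
= binarize(1) + "0" + "1" + "0"
= "1" + "0" + "1" + "0"
= "1010"


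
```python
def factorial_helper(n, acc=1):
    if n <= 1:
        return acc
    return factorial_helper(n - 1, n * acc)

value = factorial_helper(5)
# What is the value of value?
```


factorial_helper(5, 1)
= factorial_helper(4, 5 * 1) = factorial_helper(4, 5)
= factorial_helper(3, 4 * 5) = factorial_helper(3, 20)
= factorial_helper(2, 3 * 20) = factorial_helper(2, 60)
= factorial_helper(1, 2 * 60) = factorial_helper(1, 120)
n <= 1, return acc = 120


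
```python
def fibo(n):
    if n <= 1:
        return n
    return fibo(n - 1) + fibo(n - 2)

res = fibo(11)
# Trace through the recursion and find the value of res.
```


fibo(11)
= fibo(10) + fibo(9)
= (fibo(9) + fibo(8)) + fibo(9)
Computing bottom-up: fibo(0)=0, fibo(1)=1, fibo(2)=1, fibo(3)=2, fibo(4)=3, fibo(5)=5, fibo(6)=8, fibo(7)=13, fibo(8)=21, fibo(9)=34, fibo(10)=55, fibo(11)=89
= 89


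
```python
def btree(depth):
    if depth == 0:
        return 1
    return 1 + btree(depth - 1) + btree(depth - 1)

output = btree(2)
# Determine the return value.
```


btree(2)
= 1 + btree(1) + btree(1)
= 1 + 2 * btree(1)
btree(k) = 2^(k+1) - 1
btree(0) = 1
btree(1) = 3
btree(2) = 7
btree(2) = 2^3 - 1 = 7


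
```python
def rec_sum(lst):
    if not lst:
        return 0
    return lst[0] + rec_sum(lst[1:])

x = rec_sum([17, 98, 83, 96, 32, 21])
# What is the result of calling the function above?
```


rec_sum([17, 98, 83, 96, 32, 21])
= 17 + rec_sum([98, 83, 96, 32, 21])
= 17 + 98 + rec_sum([83, 96, 32, 21])
= 17 + 98 + 83 + rec_sum([96, 32, 21])
= 17 + 98 + 83 + 96 + rec_sum([32, 21])
= 17 + 98 + 83 + 96 + 32 + rec_sum([21])
= 17 + 98 + 83 + 96 + 32 + 21 + rec_sum([])
= 17 + 98 + 83 + 96 + 32 + 21 + 0
= 347


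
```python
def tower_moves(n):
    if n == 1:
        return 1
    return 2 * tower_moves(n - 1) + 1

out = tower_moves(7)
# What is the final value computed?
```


tower_moves(7)
= 2 * tower_moves(6) + 1
= 2 * (2 * tower_moves(5) + 1) + 1
= 2 * (2 * (2 * tower_moves(4) + 1) + 1) + 1
= 2 * (2 * (2 * (2 * tower_moves(3) + 1) + 1) + 1) + 1
= 2 * (2 * (2 * (2 * (2 * tower_moves(2) + 1) + 1) + 1) + 1) + 1
= 2 * (2 * (2 * (2 * (2 * (2 * tower_moves(1) + 1) + 1) + 1) + 1) + 1) + 1
Now compute bottom-up:
tower_moves(1) = 1
tower_moves(2) = 2 * 1 + 1 = 3
tower_moves(3) = 2 * 3 + 1 = 7
tower_moves(4) = 2 * 7 + 1 = 15
tower_moves(5) = 2 * 15 + 1 = 31
tower_moves(6) = 2 * 31 + 1 = 63
tower_moves(7) = 2 * 63 + 1 = 127
= 127


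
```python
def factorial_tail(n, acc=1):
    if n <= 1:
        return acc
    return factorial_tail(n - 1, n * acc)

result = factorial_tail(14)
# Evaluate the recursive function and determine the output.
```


factorial_tail(14, 1)
= factorial_tail(13, 14 * 1) = factorial_tail(13, 14)
= factorial_tail(12, 13 * 14) = factorial_tail(12, 182)
= factorial_tail(11, 12 * 182) = factorial_tail(11, 2184)
= factorial_tail(10, 11 * 2184) = factorial_tail(10, 24024)
= factorial_tail(9, 10 * 24024) = factorial_tail(9, 240240)
= factorial_tail(8, 9 * 240240) = factorial_tail(8, 2162160)
= factorial_tail(7, 8 * 2162160) = factorial_tail(7, 17297280)
= factorial_tail(6, 7 * 17297280) = factorial_tail(6, 121080960)
= factorial_tail(5, 6 * 121080960) = factorial_tail(5, 726485760)
= factorial_tail(4, 5 * 726485760) = factorial_tail(4, 3632428800)
= factorial_tail(3, 4 * 3632428800) = factorial_tail(3, 14529715200)
= factorial_tail(2, 3 * 14529715200) = factorial_tail(2, 43589145600)
= factorial_tail(1, 2 * 43589145600) = factorial_tail(1, 87178291200)
n <= 1, return acc = 87178291200


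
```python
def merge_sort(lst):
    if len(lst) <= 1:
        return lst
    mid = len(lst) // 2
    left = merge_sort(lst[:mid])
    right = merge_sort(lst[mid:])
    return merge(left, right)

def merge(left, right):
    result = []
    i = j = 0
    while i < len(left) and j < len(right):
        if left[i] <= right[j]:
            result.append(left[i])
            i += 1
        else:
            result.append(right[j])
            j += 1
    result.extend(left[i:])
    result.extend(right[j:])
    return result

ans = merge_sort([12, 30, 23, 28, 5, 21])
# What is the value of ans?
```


merge_sort([12, 30, 23, 28, 5, 21])
Split into [12, 30, 23] and [28, 5, 21]
Left sorted: [12, 23, 30]
Right sorted: [5, 21, 28]
Merge [12, 23, 30] and [5, 21, 28]
= [5, 12, 21, 23, 28, 30]


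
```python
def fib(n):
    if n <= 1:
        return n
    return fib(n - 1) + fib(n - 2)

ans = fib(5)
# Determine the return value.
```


fib(5)
= fib(4) + fib(3)
= (fib(3) + fib(2)) + fib(3)
Computing bottom-up: fib(0)=0, fib(1)=1, fib(2)=1, fib(3)=2, fib(4)=3, fib(5)=5
= 5


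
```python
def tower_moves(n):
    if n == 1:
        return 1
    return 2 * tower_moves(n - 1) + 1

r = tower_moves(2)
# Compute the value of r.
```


tower_moves(2)
= 2 * tower_moves(1) + 1
Now compute bottom-up:
tower_moves(1) = 1
tower_moves(2) = 2 * 1 + 1 = 3
= 3


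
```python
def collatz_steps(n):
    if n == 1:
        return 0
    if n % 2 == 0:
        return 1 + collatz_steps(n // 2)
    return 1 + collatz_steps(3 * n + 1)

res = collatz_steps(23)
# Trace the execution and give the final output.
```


collatz_steps(23)
23 is odd -> 3*23+1 = 70 -> collatz_steps(70)
70 is even -> collatz_steps(35)
35 is odd -> 3*35+1 = 106 -> collatz_steps(106)
106 is even -> collatz_steps(53)
53 is odd -> 3*53+1 = 160 -> collatz_steps(160)
160 is even -> collatz_steps(80)
80 is even -> collatz_steps(40)
40 is even -> collatz_steps(20)
20 is even -> collatz_steps(10)
10 is even -> collatz_steps(5)
5 is odd -> 3*5+1 = 16 -> collatz_steps(16)
16 is even -> collatz_steps(8)
8 is even -> collatz_steps(4)
4 is even -> collatz_steps(2)
2 is even -> collatz_steps(1)
Reached 1 after 15 steps
= 15


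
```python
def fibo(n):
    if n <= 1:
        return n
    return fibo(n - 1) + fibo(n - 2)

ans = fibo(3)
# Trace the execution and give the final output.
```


fibo(3)
= fibo(2) + fibo(1)
Computing bottom-up: fibo(0)=0, fibo(1)=1, fibo(2)=1, fibo(3)=2
= 2


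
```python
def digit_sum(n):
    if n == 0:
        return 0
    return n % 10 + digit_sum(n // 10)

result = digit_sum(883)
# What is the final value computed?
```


digit_sum(883)
= 3 + digit_sum(88)
= 3 + 8 + digit_sum(8)
= 3 + 8 + 8 + digit_sum(0)
= 3 + 8 + 8 + 0
= 19


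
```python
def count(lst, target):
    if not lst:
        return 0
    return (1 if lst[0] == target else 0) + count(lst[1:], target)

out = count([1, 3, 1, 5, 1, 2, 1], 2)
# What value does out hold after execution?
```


count([1, 3, 1, 5, 1, 2, 1], 2)
lst[0]=1 != 2: 0 + count([3, 1, 5, 1, 2, 1], 2)
lst[0]=3 != 2: 0 + count([1, 5, 1, 2, 1], 2)
lst[0]=1 != 2: 0 + count([5, 1, 2, 1], 2)
lst[0]=5 != 2: 0 + count([1, 2, 1], 2)
lst[0]=1 != 2: 0 + count([2, 1], 2)
lst[0]=2 == 2: 1 + count([1], 2)
lst[0]=1 != 2: 0 + count([], 2)
= 1


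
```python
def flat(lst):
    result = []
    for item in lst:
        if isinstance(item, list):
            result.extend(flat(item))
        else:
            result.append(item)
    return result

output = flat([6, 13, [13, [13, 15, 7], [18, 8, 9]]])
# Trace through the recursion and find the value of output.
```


flat([6, 13, [13, [13, 15, 7], [18, 8, 9]]])
Processing each element:
  6 is not a list -> append 6
  13 is not a list -> append 13
  [13, [13, 15, 7], [18, 8, 9]] is a list -> flat recursively -> [13, 13, 15, 7, 18, 8, 9]
= [6, 13, 13, 13, 15, 7, 18, 8, 9]


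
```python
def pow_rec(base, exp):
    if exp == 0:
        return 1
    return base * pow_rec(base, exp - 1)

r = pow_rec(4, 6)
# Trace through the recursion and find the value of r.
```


pow_rec(4, 6)
= 4 * pow_rec(4, 5)
= 4 * 4 * pow_rec(4, 4)
= 4 * 4 * 4 * pow_rec(4, 3)
= 4 * 4 * 4 * 4 * pow_rec(4, 2)
= 4 * 4 * 4 * 4 * 4 * pow_rec(4, 1)
= 4 * 4 * 4 * 4 * 4 * 4 * pow_rec(4, 0)
= 4 * 4 * 4 * 4 * 4 * 4 * 1
= 4096


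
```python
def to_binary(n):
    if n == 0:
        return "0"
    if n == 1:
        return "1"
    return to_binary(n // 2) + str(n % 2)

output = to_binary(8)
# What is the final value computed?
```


to_binary(8)
= to_binary(4) + "0"
= to_binary(2) + "0" + "0"
= to_binary(1) + "0" + "0" + "0"
= "1" + "0" + "0" + "0"
= "1000"


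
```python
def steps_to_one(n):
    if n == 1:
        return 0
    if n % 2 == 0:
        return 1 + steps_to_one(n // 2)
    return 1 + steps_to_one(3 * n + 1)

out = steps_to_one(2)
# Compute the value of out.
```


steps_to_one(2)
2 is even -> steps_to_one(1)
Reached 1 after 1 steps
= 1


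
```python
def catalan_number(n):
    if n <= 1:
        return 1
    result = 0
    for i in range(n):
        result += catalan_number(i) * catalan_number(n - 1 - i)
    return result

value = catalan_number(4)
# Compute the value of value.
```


catalan_number(4)
= sum of catalan_number(i) * catalan_number(4-1-i) for i in 0..3
First compute sub-values bottom-up:
  catalan_number(0) = 1, catalan_number(1) = 1
  catalan_number(2) = 1*1 + 1*1 = 2
  catalan_number(3) = 1*2 + 1*1 + 2*1 = 5
Now catalan_number(4):
  catalan_number(0)*catalan_number(3) = 1*5 = 5
  catalan_number(1)*catalan_number(2) = 1*2 = 2
  catalan_number(2)*catalan_number(1) = 2*1 = 2
  catalan_number(3)*catalan_number(0) = 5*1 = 5
= 5 + 2 + 2 + 5
= 14


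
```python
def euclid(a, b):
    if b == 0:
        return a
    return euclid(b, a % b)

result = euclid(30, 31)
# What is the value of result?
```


euclid(30, 31)
= euclid(31, 30 % 31) = euclid(31, 30)
= euclid(30, 31 % 30) = euclid(30, 1)
= euclid(1, 30 % 1) = euclid(1, 0)
b == 0, return a = 1


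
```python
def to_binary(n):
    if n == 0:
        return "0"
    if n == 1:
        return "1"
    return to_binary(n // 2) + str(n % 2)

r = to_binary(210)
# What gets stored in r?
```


to_binary(210)
= to_binary(105) + "0"
= to_binary(52) + "1" + "0"
= to_binary(26) + "0" + "1" + "0"
= to_binary(13) + "0" + "0" + "1" + "0"
= to_binary(6) + "1" + "0" + "0" + "1" + "0"
= to_binary(3) + "0" + "1" + "0" + "0" + "1" + "0"
= to_binary(1) + "1" + "0" + "1" + "0" + "0" + "1" + "0"
= "1" + "1" + "0" + "1" + "0" + "0" + "1" + "0"
= "11010010"


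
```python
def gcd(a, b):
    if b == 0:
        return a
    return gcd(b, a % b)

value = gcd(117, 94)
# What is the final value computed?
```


gcd(117, 94)
= gcd(94, 117 % 94) = gcd(94, 23)
= gcd(23, 94 % 23) = gcd(23, 2)
= gcd(2, 23 % 2) = gcd(2, 1)
= gcd(1, 2 % 1) = gcd(1, 0)
b == 0, return a = 1


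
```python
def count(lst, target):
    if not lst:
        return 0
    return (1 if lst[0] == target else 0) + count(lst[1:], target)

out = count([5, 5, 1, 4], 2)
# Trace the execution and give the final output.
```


count([5, 5, 1, 4], 2)
lst[0]=5 != 2: 0 + count([5, 1, 4], 2)
lst[0]=5 != 2: 0 + count([1, 4], 2)
lst[0]=1 != 2: 0 + count([4], 2)
lst[0]=4 != 2: 0 + count([], 2)
= 0


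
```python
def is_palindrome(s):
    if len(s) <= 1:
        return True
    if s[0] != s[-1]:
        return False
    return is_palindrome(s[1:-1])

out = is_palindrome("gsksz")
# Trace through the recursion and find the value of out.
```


is_palindrome("gsksz")
"gsksz": s[0]='g' != s[-1]='z' -> False
= False


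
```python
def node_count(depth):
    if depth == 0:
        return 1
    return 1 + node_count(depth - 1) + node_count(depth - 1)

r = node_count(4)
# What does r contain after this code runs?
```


node_count(4)
= 1 + node_count(3) + node_count(3)
= 1 + 2 * node_count(3)
node_count(k) = 2^(k+1) - 1
node_count(0) = 1
node_count(1) = 3
node_count(2) = 7
node_count(3) = 15
node_count(4) = 31
node_count(4) = 2^5 - 1 = 31


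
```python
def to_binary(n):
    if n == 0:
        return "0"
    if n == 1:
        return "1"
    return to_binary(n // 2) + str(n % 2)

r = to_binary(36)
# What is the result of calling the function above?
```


to_binary(36)
= to_binary(18) + "0"
= to_binary(9) + "0" + "0"
= to_binary(4) + "1" + "0" + "0"
= to_binary(2) + "0" + "1" + "0" + "0"
= to_binary(1) + "0" + "0" + "1" + "0" + "0"
= "1" + "0" + "0" + "1" + "0" + "0"
= "100100"


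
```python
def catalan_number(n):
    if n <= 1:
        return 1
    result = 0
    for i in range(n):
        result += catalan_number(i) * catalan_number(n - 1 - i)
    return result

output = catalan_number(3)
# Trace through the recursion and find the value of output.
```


catalan_number(3)
= sum of catalan_number(i) * catalan_number(3-1-i) for i in 0..2
First compute sub-values bottom-up:
  catalan_number(0) = 1, catalan_number(1) = 1
  catalan_number(2) = 1*1 + 1*1 = 2
Now catalan_number(3):
  catalan_number(0)*catalan_number(2) = 1*2 = 2
  catalan_number(1)*catalan_number(1) = 1*1 = 1
  catalan_number(2)*catalan_number(0) = 2*1 = 2
= 2 + 1 + 2
= 5


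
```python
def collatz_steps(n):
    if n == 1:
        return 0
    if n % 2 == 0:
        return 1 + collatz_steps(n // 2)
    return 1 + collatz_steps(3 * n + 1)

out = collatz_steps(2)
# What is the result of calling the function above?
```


collatz_steps(2)
2 is even -> collatz_steps(1)
Reached 1 after 1 steps
= 1


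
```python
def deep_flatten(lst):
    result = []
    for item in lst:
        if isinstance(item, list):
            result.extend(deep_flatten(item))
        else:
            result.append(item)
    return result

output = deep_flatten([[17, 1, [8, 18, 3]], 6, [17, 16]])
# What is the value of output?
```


deep_flatten([[17, 1, [8, 18, 3]], 6, [17, 16]])
Processing each element:
  [17, 1, [8, 18, 3]] is a list -> deep_flatten recursively -> [17, 1, 8, 18, 3]
  6 is not a list -> append 6
  [17, 16] is a list -> deep_flatten recursively -> [17, 16]
= [17, 1, 8, 18, 3, 6, 17, 16]


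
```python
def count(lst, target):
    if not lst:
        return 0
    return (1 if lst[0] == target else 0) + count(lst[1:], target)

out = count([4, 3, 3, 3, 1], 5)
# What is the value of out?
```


count([4, 3, 3, 3, 1], 5)
lst[0]=4 != 5: 0 + count([3, 3, 3, 1], 5)
lst[0]=3 != 5: 0 + count([3, 3, 1], 5)
lst[0]=3 != 5: 0 + count([3, 1], 5)
lst[0]=3 != 5: 0 + count([1], 5)
lst[0]=1 != 5: 0 + count([], 5)
= 0


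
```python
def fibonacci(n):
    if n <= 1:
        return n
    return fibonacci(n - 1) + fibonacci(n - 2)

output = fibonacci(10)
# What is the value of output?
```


fibonacci(10)
= fibonacci(9) + fibonacci(8)
= (fibonacci(8) + fibonacci(7)) + fibonacci(8)
Computing bottom-up: fibonacci(0)=0, fibonacci(1)=1, fibonacci(2)=1, fibonacci(3)=2, fibonacci(4)=3, fibonacci(5)=5, fibonacci(6)=8, fibonacci(7)=13, fibonacci(8)=21, fibonacci(9)=34, fibonacci(10)=55
= 55


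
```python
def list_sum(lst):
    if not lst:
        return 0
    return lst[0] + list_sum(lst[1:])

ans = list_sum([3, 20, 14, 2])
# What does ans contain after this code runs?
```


list_sum([3, 20, 14, 2])
= 3 + list_sum([20, 14, 2])
= 3 + 20 + list_sum([14, 2])
= 3 + 20 + 14 + list_sum([2])
= 3 + 20 + 14 + 2 + list_sum([])
= 3 + 20 + 14 + 2 + 0
= 39


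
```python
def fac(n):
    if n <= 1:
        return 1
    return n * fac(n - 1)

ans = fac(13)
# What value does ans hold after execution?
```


fac(13)
= 13 * fac(12)
= 13 * 12 * fac(11)
= 13 * 12 * 11 * fac(10)
= 13 * 12 * 11 * 10 * fac(9)
= 13 * 12 * 11 * 10 * 9 * fac(8)
= 13 * 12 * 11 * 10 * 9 * 8 * fac(7)
= 13 * 12 * 11 * 10 * 9 * 8 * 7 * fac(6)
= 13 * 12 * 11 * 10 * 9 * 8 * 7 * 6 * fac(5)
= 13 * 12 * 11 * 10 * 9 * 8 * 7 * 6 * 5 * fac(4)
= 13 * 12 * 11 * 10 * 9 * 8 * 7 * 6 * 5 * 4 * fac(3)
= 13 * 12 * 11 * 10 * 9 * 8 * 7 * 6 * 5 * 4 * 3 * fac(2)
= 13 * 12 * 11 * 10 * 9 * 8 * 7 * 6 * 5 * 4 * 3 * 2 * fac(1)
= 13 * 12 * 11 * 10 * 9 * 8 * 7 * 6 * 5 * 4 * 3 * 2 * 1
= 6227020800


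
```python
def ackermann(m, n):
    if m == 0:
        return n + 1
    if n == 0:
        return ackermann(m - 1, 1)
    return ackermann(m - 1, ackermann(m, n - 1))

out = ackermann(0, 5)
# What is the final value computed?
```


ackermann(0, 5)
m == 0: return 5 + 1 = 6
= 6


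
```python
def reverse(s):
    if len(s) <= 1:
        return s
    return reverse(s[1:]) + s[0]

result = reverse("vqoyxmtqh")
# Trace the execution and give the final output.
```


reverse("vqoyxmtqh")
= reverse("qoyxmtqh") + "v"
= reverse("oyxmtqh") + "q" + "v"
= reverse("yxmtqh") + "o" + "q" + "v"
= reverse("xmtqh") + "y" + "o" + "q" + "v"
= reverse("mtqh") + "x" + "y" + "o" + "q" + "v"
= reverse("tqh") + "m" + "x" + "y" + "o" + "q" + "v"
= reverse("qh") + "t" + "m" + "x" + "y" + "o" + "q" + "v"
= reverse("h") + "q" + "t" + "m" + "x" + "y" + "o" + "q" + "v"
= "h" + "q" + "t" + "m" + "x" + "y" + "o" + "q" + "v"
= "hqtmxyoqv"


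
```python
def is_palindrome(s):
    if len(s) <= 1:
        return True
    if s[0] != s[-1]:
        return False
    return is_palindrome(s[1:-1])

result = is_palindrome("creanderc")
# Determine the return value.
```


is_palindrome("creanderc")
"creanderc": s[0]='c' == s[-1]='c' -> is_palindrome("reander")
"reander": s[0]='r' == s[-1]='r' -> is_palindrome("eande")
"eande": s[0]='e' == s[-1]='e' -> is_palindrome("and")
"and": s[0]='a' != s[-1]='d' -> False
= False


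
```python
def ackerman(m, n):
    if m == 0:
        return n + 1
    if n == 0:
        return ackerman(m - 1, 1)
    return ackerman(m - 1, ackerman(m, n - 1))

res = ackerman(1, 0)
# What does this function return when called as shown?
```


ackerman(1, 0)
n == 0: return ackerman(0, 1)
= ackerman(0, 1) = 2
= 2


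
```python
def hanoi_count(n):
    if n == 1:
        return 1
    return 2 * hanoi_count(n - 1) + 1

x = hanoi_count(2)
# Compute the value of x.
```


hanoi_count(2)
= 2 * hanoi_count(1) + 1
Now compute bottom-up:
hanoi_count(1) = 1
hanoi_count(2) = 2 * 1 + 1 = 3
= 3


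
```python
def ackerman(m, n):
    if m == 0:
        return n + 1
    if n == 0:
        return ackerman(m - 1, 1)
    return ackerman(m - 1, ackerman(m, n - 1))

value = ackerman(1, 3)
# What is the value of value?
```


ackerman(1, 3)
= ackerman(0, ackerman(1, 2))
First compute ackerman(1, 2) = 4
= ackerman(0, 4)
= 5


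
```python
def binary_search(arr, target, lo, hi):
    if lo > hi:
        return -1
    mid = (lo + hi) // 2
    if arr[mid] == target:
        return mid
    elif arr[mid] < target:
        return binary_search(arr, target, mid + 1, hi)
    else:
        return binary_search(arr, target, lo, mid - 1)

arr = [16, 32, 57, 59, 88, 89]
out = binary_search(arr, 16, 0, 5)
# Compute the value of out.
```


binary_search(arr, 16, 0, 5)
lo=0, hi=5, mid=2, arr[mid]=57
57 > 16, search left half
lo=0, hi=1, mid=0, arr[mid]=16
arr[0] == 16, found at index 0
= 0


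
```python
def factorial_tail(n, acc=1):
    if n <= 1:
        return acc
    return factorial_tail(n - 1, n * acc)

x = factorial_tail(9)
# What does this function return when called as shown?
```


factorial_tail(9, 1)
= factorial_tail(8, 9 * 1) = factorial_tail(8, 9)
= factorial_tail(7, 8 * 9) = factorial_tail(7, 72)
= factorial_tail(6, 7 * 72) = factorial_tail(6, 504)
= factorial_tail(5, 6 * 504) = factorial_tail(5, 3024)
= factorial_tail(4, 5 * 3024) = factorial_tail(4, 15120)
= factorial_tail(3, 4 * 15120) = factorial_tail(3, 60480)
= factorial_tail(2, 3 * 60480) = factorial_tail(2, 181440)
= factorial_tail(1, 2 * 181440) = factorial_tail(1, 362880)
n <= 1, return acc = 362880


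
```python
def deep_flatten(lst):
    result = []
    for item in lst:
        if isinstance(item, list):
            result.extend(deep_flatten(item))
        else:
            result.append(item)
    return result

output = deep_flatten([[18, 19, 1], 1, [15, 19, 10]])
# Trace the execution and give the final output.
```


deep_flatten([[18, 19, 1], 1, [15, 19, 10]])
Processing each element:
  [18, 19, 1] is a list -> deep_flatten recursively -> [18, 19, 1]
  1 is not a list -> append 1
  [15, 19, 10] is a list -> deep_flatten recursively -> [15, 19, 10]
= [18, 19, 1, 1, 15, 19, 10]


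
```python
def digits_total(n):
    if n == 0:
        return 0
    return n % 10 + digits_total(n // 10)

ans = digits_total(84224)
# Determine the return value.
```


digits_total(84224)
= 4 + digits_total(8422)
= 4 + 2 + digits_total(842)
= 4 + 2 + 2 + digits_total(84)
= 4 + 2 + 2 + 4 + digits_total(8)
= 4 + 2 + 2 + 4 + 8 + digits_total(0)
= 4 + 2 + 2 + 4 + 8 + 0
= 20


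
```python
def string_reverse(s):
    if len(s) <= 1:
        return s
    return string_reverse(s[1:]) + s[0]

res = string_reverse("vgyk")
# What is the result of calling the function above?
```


string_reverse("vgyk")
= string_reverse("gyk") + "v"
= string_reverse("yk") + "g" + "v"
= string_reverse("k") + "y" + "g" + "v"
= "k" + "y" + "g" + "v"
= "kygv"


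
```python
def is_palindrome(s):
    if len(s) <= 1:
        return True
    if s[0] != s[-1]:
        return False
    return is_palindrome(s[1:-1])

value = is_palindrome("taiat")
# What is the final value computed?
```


is_palindrome("taiat")
"taiat": s[0]='t' == s[-1]='t' -> is_palindrome("aia")
"aia": s[0]='a' == s[-1]='a' -> is_palindrome("i")
"i": len <= 1 -> True
= True


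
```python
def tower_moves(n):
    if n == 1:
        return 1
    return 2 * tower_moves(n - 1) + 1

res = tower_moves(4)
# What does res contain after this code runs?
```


tower_moves(4)
= 2 * tower_moves(3) + 1
= 2 * (2 * tower_moves(2) + 1) + 1
= 2 * (2 * (2 * tower_moves(1) + 1) + 1) + 1
Now compute bottom-up:
tower_moves(1) = 1
tower_moves(2) = 2 * 1 + 1 = 3
tower_moves(3) = 2 * 3 + 1 = 7
tower_moves(4) = 2 * 7 + 1 = 15
= 15


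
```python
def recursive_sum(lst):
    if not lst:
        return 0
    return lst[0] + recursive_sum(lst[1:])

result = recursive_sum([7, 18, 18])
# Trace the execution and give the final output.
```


recursive_sum([7, 18, 18])
= 7 + recursive_sum([18, 18])
= 7 + 18 + recursive_sum([18])
= 7 + 18 + 18 + recursive_sum([])
= 7 + 18 + 18 + 0
= 43


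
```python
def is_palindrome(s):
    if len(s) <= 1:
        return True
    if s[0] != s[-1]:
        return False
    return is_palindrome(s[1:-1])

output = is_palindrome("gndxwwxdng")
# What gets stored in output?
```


is_palindrome("gndxwwxdng")
"gndxwwxdng": s[0]='g' == s[-1]='g' -> is_palindrome("ndxwwxdn")
"ndxwwxdn": s[0]='n' == s[-1]='n' -> is_palindrome("dxwwxd")
"dxwwxd": s[0]='d' == s[-1]='d' -> is_palindrome("xwwx")
"xwwx": s[0]='x' == s[-1]='x' -> is_palindrome("ww")
"ww": s[0]='w' == s[-1]='w' -> is_palindrome("")
"": len <= 1 -> True
= True


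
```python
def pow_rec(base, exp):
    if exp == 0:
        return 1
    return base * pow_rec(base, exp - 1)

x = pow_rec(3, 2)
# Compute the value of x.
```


pow_rec(3, 2)
= 3 * pow_rec(3, 1)
= 3 * 3 * pow_rec(3, 0)
= 3 * 3 * 1
= 9


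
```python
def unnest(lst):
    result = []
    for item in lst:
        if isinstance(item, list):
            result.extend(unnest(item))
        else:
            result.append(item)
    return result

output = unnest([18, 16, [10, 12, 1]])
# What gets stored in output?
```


unnest([18, 16, [10, 12, 1]])
Processing each element:
  18 is not a list -> append 18
  16 is not a list -> append 16
  [10, 12, 1] is a list -> unnest recursively -> [10, 12, 1]
= [18, 16, 10, 12, 1]


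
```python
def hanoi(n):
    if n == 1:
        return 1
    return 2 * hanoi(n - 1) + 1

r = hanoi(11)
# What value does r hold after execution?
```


hanoi(11)
= 2 * hanoi(10) + 1
= 2 * (2 * hanoi(9) + 1) + 1
= 2 * (2 * (2 * hanoi(8) + 1) + 1) + 1
= 2 * (2 * (2 * (2 * hanoi(7) + 1) + 1) + 1) + 1
= 2 * (2 * (2 * (2 * (2 * hanoi(6) + 1) + 1) + 1) + 1) + 1
= 2 * (2 * (2 * (2 * (2 * (2 * hanoi(5) + 1) + 1) + 1) + 1) + 1) + 1
= 2 * (2 * (2 * (2 * (2 * (2 * (2 * hanoi(4) + 1) + 1) + 1) + 1) + 1) + 1) + 1
= 2 * (2 * (2 * (2 * (2 * (2 * (2 * (2 * hanoi(3) + 1) + 1) + 1) + 1) + 1) + 1) + 1) + 1
= 2 * (2 * (2 * (2 * (2 * (2 * (2 * (2 * (2 * hanoi(2) + 1) + 1) + 1) + 1) + 1) + 1) + 1) + 1) + 1
= 2 * (2 * (2 * (2 * (2 * (2 * (2 * (2 * (2 * (2 * hanoi(1) + 1) + 1) + 1) + 1) + 1) + 1) + 1) + 1) + 1) + 1
Now compute bottom-up:
hanoi(1) = 1
hanoi(2) = 2 * 1 + 1 = 3
hanoi(3) = 2 * 3 + 1 = 7
hanoi(4) = 2 * 7 + 1 = 15
hanoi(5) = 2 * 15 + 1 = 31
hanoi(6) = 2 * 31 + 1 = 63
hanoi(7) = 2 * 63 + 1 = 127
hanoi(8) = 2 * 127 + 1 = 255
hanoi(9) = 2 * 255 + 1 = 511
hanoi(10) = 2 * 511 + 1 = 1023
hanoi(11) = 2 * 1023 + 1 = 2047
= 2047


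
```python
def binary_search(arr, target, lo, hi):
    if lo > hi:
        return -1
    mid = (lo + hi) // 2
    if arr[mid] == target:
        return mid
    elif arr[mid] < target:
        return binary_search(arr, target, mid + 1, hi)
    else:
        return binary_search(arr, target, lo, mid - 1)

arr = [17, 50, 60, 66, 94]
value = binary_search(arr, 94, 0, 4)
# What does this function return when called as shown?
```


binary_search(arr, 94, 0, 4)
lo=0, hi=4, mid=2, arr[mid]=60
60 < 94, search right half
lo=3, hi=4, mid=3, arr[mid]=66
66 < 94, search right half
lo=4, hi=4, mid=4, arr[mid]=94
arr[4] == 94, found at index 4
= 4


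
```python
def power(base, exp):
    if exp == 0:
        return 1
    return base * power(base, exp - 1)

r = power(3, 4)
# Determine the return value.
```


power(3, 4)
= 3 * power(3, 3)
= 3 * 3 * power(3, 2)
= 3 * 3 * 3 * power(3, 1)
= 3 * 3 * 3 * 3 * power(3, 0)
= 3 * 3 * 3 * 3 * 1
= 81


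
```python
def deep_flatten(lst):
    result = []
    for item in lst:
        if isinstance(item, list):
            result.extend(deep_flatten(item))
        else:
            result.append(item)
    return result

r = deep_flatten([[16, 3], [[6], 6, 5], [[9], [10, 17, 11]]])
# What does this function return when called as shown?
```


deep_flatten([[16, 3], [[6], 6, 5], [[9], [10, 17, 11]]])
Processing each element:
  [16, 3] is a list -> deep_flatten recursively -> [16, 3]
  [[6], 6, 5] is a list -> deep_flatten recursively -> [6, 6, 5]
  [[9], [10, 17, 11]] is a list -> deep_flatten recursively -> [9, 10, 17, 11]
= [16, 3, 6, 6, 5, 9, 10, 17, 11]
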